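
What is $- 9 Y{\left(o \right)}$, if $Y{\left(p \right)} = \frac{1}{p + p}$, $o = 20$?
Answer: $- \frac{9}{40} \approx -0.225$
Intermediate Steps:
$Y{\left(p \right)} = \frac{1}{2 p}$
$- 9 Y{\left(o \right)} = - 9 \frac{1}{2 \cdot 20} = - 9 \cdot \frac{1}{2} \cdot \frac{1}{20} = \left(-9\right) \frac{1}{40} = - \frac{9}{40}$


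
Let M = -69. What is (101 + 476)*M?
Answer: -39813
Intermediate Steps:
(101 + 476)*M = (101 + 476)*(-69) = 577*(-69) = -39813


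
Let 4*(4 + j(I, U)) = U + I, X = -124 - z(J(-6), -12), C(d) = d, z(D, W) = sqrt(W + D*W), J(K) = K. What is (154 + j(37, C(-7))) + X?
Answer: 67/2 - 2*sqrt(15) ≈ 25.754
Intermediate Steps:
X = -124 - 2*sqrt(15) (X = -124 - sqrt(-12*(1 - 6)) = -124 - sqrt(-12*(-5)) = -124 - sqrt(60) = -124 - 2*sqrt(15) ≈ -131.75)
j(I, U) = -4 + I/4 + U/4 (j(I, U) = -4 + (U + I)/4 = -4 + (I + U)/4 = -4 + (I/4 + U/4) = -4 + I/4 + U/4)
(154 + j(37, C(-7))) + X = (154 + (-4 + (1/4)*37 + (1/4)*(-7))) + (-124 - 2*sqrt(15)) = (154 + (-4 + 37/4 - 7/4)) + (-124 - 2*sqrt(15)) = (154 + 7/2) + (-124 - 2*sqrt(15)) = 315/2 + (-124 - 2*sqrt(15)) = 67/2 - 2*sqrt(15)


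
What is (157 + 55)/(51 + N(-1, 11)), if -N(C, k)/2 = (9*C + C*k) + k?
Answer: 212/69 ≈ 3.0725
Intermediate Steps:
N(C, k) = -18*C - 2*k - 2*C*k (N(C, k) = -2*((9*C + C*k) + k) = -2*(k + 9*C + C*k) = -18*C - 2*k - 2*C*k)
(157 + 55)/(51 + N(-1, 11)) = (157 + 55)/(51 + (-18*(-1) - 2*11 - 2*(-1)*11)) = 212/(51 + (18 - 22 + 22)) = 212/(51 + 18) = 212/69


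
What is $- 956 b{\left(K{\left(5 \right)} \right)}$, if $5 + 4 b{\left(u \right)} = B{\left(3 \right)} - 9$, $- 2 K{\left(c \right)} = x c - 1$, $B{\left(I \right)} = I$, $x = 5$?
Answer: $2629$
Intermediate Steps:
$K{\left(c \right)} = \frac{1}{2} - \frac{5 c}{2}$ ($K{\left(c \right)} = - \frac{5 c - 1}{2} = - \frac{-1 + 5 c}{2} = \frac{1}{2} - \frac{5 c}{2}$)
$b{\left(u \right)} = - \frac{11}{4}$ ($b{\left(u \right)} = - \frac{5}{4} + \frac{3 - 9}{4} = - \frac{5}{4} + \frac{1}{4} \left(-6\right) = - \frac{5}{4} - \frac{3}{2} = - \frac{11}{4}$)
$- 956 b{\left(K{\left(5 \right)} \right)} = \left(-956\right) \left(- \frac{11}{4}\right) = 2629$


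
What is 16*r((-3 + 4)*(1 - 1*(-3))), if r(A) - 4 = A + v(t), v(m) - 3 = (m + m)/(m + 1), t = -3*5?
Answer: 1472/7 ≈ 210.29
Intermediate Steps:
t = -15
v(m) = 3 + 2*m/(1 + m) (v(m) = 3 + (m + m)/(m + 1) = 3 + (2*m)/(1 + m) = 3 + 2*m/(1 + m))
r(A) = 64/7 + A (r(A) = 4 + (A + (3 + 5*(-15))/(1 - 15)) = 4 + (A + (3 - 75)/(-14)) = 4 + (A - 1/14*(-72)) = 4 + (A + 36/7) = 4 + (36/7 + A) = 64/7 + A)
16*r((-3 + 4)*(1 - 1*(-3))) = 16*(64/7 + (-3 + 4)*(1 - 1*(-3))) = 16*(64/7 + 1*(1 + 3)) = 16*(64/7 + 1*4) = 16*(64/7 + 4) = 16*(92/7) = 1472/7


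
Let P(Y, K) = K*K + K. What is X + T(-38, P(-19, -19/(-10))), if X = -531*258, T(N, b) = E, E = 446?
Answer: -136552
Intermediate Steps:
P(Y, K) = K + K**2 (P(Y, K) = K**2 + K = K + K**2)
T(N, b) = 446
X = -136998
X + T(-38, P(-19, -19/(-10))) = -136998 + 446 = -136552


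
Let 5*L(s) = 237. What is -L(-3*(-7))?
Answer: -237/5 ≈ -47.400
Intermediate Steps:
L(s) = 237/5 (L(s) = (⅕)*237 = 237/5)
-L(-3*(-7)) = -1*237/5 = -237/5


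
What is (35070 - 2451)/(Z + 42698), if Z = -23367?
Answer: 32619/19331 ≈ 1.6874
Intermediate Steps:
(35070 - 2451)/(Z + 42698) = (35070 - 2451)/(-23367 + 42698) = 32619/19331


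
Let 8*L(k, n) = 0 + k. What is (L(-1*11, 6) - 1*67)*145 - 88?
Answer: -80019/8 ≈ -10002.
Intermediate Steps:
L(k, n) = k/8 (L(k, n) = (0 + k)/8 = k/8)
(L(-1*11, 6) - 1*67)*145 - 88 = ((-1*11)/8 - 1*67)*145 - 88 = ((⅛)*(-11) - 67)*145 - 88 = (-11/8 - 67)*145 - 88 = -547/8*145 - 88 = -79315/8 - 88 = -80019/8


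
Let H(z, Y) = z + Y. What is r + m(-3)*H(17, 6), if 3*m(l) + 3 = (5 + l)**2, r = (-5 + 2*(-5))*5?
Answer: -202/3 ≈ -67.333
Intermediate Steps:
H(z, Y) = Y + z
r = -75 (r = (-5 - 10)*5 = -15*5 = -75)
m(l) = -1 + (5 + l)**2/3
r + m(-3)*H(17, 6) = -75 + (-1 + (5 - 3)**2/3)*(6 + 17) = -75 + (-1 + (1/3)*2**2)*23 = -75 + (-1 + (1/3)*4)*23 = -75 + (-1 + 4/3)*23 = -75 + (1/3)*23 = -75 + 23/3 = -202/3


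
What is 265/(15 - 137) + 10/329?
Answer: -85965/40138 ≈ -2.1417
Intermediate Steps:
265/(15 - 137) + 10/329 = 265/(-122) + 10*(1/329) = 265*(-1/122) + 10/329 = -265/122 + 10/329 = -85965/40138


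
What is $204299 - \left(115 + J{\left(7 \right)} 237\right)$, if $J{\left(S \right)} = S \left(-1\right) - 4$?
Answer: $206791$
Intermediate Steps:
$J{\left(S \right)} = -4 - S$ ($J{\left(S \right)} = - S - 4 = -4 - S$)
$204299 - \left(115 + J{\left(7 \right)} 237\right) = 204299 - \left(115 + \left(-4 - 7\right) 237\right) = 204299 - \left(115 - 2607\right) = 204299 - -2492 = 204299 + 2492 = 206791$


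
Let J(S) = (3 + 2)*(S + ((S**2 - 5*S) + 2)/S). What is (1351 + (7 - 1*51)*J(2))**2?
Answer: 1825201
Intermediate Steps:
J(S) = 5*S + 5*(2 + S**2 - 5*S)/S (J(S) = 5*(S + (2 + S**2 - 5*S)/S) = 5*S + 5*(2 + S**2 - 5*S)/S)
(1351 + (7 - 1*51)*J(2))**2 = (1351 + (7 - 1*51)*(-25 + 10*2 + 10/2))**2 = (1351 + (7 - 51)*(-25 + 20 + 10*(1/2)))**2 = (1351 - 44*(-25 + 20 + 5))**2 = (1351 - 44*0)**2 = (1351 + 0)**2 = 1351**2 = 1825201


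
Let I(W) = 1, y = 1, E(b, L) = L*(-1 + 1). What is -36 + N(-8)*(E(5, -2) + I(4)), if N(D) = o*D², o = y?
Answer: 28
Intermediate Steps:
E(b, L) = 0 (E(b, L) = L*0 = 0)
o = 1
N(D) = D² (N(D) = 1*D² = D²)
-36 + N(-8)*(E(5, -2) + I(4)) = -36 + (-8)²*(0 + 1) = -36 + 64*1 = -36 + 64 = 28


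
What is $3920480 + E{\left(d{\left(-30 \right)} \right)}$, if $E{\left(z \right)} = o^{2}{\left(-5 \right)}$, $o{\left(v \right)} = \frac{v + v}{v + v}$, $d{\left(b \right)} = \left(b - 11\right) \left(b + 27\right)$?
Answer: $3920481$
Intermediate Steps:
$d{\left(b \right)} = \left(-11 + b\right) \left(27 + b\right)$
$o{\left(v \right)} = 1$ ($o{\left(v \right)} = \frac{2 v}{2 v} = 2 v \frac{1}{2 v} = 1$)
$E{\left(z \right)} = 1$ ($E{\left(z \right)} = 1^{2} = 1$)
$3920480 + E{\left(d{\left(-30 \right)} \right)} = 3920480 + 1 = 3920481$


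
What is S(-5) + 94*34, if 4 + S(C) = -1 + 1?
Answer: 3192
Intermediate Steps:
S(C) = -4 (S(C) = -4 + (-1 + 1) = -4 + 0 = -4)
S(-5) + 94*34 = -4 + 94*34 = -4 + 3196 = 3192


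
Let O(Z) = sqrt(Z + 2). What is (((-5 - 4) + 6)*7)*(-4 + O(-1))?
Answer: 63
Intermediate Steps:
O(Z) = sqrt(2 + Z)
(((-5 - 4) + 6)*7)*(-4 + O(-1)) = (((-5 - 4) + 6)*7)*(-4 + sqrt(2 - 1)) = ((-9 + 6)*7)*(-4 + sqrt(1)) = (-3*7)*(-4 + 1) = -21*(-3) = 63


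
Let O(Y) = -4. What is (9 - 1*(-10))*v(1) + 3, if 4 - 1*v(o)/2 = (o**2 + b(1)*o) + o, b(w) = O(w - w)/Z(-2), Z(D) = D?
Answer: 3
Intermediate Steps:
b(w) = 2 (b(w) = -4/(-2) = -4*(-1/2) = 2)
v(o) = 8 - 6*o - 2*o**2 (v(o) = 8 - 2*((o**2 + 2*o) + o) = 8 - 2*(o**2 + 3*o) = 8 + (-6*o - 2*o**2) = 8 - 6*o - 2*o**2)
(9 - 1*(-10))*v(1) + 3 = (9 - 1*(-10))*(8 - 6*1 - 2*1**2) + 3 = (9 + 10)*(8 - 6 - 2*1) + 3 = 19*(8 - 6 - 2) + 3 = 19*0 + 3 = 0 + 3 = 3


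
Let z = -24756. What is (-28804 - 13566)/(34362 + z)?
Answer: -21185/4803 ≈ -4.4108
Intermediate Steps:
(-28804 - 13566)/(34362 + z) = (-28804 - 13566)/(34362 - 24756) = -42370/9606 = -42370*1/9606 = -21185/4803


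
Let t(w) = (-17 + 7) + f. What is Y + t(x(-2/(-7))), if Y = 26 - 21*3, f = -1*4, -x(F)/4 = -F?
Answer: -51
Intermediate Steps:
x(F) = 4*F (x(F) = -(-4)*F = 4*F)
f = -4
Y = -37 (Y = 26 - 63 = -37)
t(w) = -14 (t(w) = (-17 + 7) - 4 = -10 - 4 = -14)
Y + t(x(-2/(-7))) = -37 - 14 = -51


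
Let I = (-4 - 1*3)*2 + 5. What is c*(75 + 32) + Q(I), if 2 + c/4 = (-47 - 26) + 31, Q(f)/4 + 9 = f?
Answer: -18904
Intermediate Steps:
I = -9 (I = (-4 - 3)*2 + 5 = -7*2 + 5 = -14 + 5 = -9)
Q(f) = -36 + 4*f
c = -176 (c = -8 + 4*((-47 - 26) + 31) = -8 + 4*(-73 + 31) = -8 + 4*(-42) = -8 - 168 = -176)
c*(75 + 32) + Q(I) = -176*(75 + 32) + (-36 + 4*(-9)) = -176*107 + (-36 - 36) = -18832 - 72 = -18904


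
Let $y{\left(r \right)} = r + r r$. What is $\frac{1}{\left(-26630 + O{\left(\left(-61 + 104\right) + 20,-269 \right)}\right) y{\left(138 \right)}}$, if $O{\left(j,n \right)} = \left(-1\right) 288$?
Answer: $- \frac{1}{516341076} \approx -1.9367 \cdot 10^{-9}$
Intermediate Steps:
$O{\left(j,n \right)} = -288$
$y{\left(r \right)} = r + r^{2}$
$\frac{1}{\left(-26630 + O{\left(\left(-61 + 104\right) + 20,-269 \right)}\right) y{\left(138 \right)}} = \frac{1}{\left(-26630 - 288\right) 138 \left(1 + 138\right)} = \frac{1}{\left(-26918\right) 138 \cdot 139} = - \frac{1}{26918 \cdot 19182} = \left(- \frac{1}{26918}\right) \frac{1}{19182} = - \frac{1}{516341076}$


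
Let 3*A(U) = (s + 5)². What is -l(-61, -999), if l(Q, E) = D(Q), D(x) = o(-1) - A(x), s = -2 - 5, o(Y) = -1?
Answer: 7/3 ≈ 2.3333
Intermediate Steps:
s = -7
A(U) = 4/3 (A(U) = (-7 + 5)²/3 = (⅓)*(-2)² = (⅓)*4 = 4/3)
D(x) = -7/3 (D(x) = -1 - 1*4/3 = -1 - 4/3 = -7/3)
l(Q, E) = -7/3
-l(-61, -999) = -1*(-7/3) = 7/3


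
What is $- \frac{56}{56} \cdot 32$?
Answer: $-32$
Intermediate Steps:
$- \frac{56}{56} \cdot 32 = \left(-56\right) \frac{1}{56} \cdot 32 = \left(-1\right) 32 = -32$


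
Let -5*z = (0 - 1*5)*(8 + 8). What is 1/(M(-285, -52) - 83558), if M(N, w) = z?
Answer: -1/83542 ≈ -1.1970e-5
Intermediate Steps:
z = 16 (z = -(0 - 1*5)*(8 + 8)/5 = -(0 - 5)*16/5 = -(-1)*16 = -⅕*(-80) = 16)
M(N, w) = 16
1/(M(-285, -52) - 83558) = 1/(16 - 83558) = 1/(-83542) = -1/83542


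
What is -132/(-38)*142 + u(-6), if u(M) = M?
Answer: 9258/19 ≈ 487.26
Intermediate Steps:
-132/(-38)*142 + u(-6) = -132/(-38)*142 - 6 = -132*(-1/38)*142 - 6 = (66/19)*142 - 6 = 9372/19 - 6 = 9258/19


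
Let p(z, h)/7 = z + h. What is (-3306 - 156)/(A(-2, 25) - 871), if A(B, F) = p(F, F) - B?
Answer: 1154/173 ≈ 6.6705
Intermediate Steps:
p(z, h) = 7*h + 7*z (p(z, h) = 7*(z + h) = 7*(h + z) = 7*h + 7*z)
A(B, F) = -B + 14*F (A(B, F) = (7*F + 7*F) - B = 14*F - B = -B + 14*F)
(-3306 - 156)/(A(-2, 25) - 871) = (-3306 - 156)/((-1*(-2) + 14*25) - 871) = -3462/((2 + 350) - 871) = -3462/(352 - 871) = -3462/(-519) = -3462*(-1/519) = 1154/173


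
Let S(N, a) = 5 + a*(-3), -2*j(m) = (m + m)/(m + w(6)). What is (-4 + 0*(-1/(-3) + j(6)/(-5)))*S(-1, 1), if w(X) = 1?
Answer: -8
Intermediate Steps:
j(m) = -m/(1 + m) (j(m) = -(m + m)/(2*(m + 1)) = -2*m/(2*(1 + m)) = -m/(1 + m))
S(N, a) = 5 - 3*a
(-4 + 0*(-1/(-3) + j(6)/(-5)))*S(-1, 1) = (-4 + 0*(-1/(-3) - 1*6/(1 + 6)/(-5)))*(5 - 3*1) = (-4 + 0*(-1*(-⅓) - 1*6/7*(-⅕)))*(5 - 3) = (-4 + 0*(⅓ - 1*6*⅐*(-⅕)))*2 = (-4 + 0*(⅓ - 6/7*(-⅕)))*2 = (-4 + 0*(⅓ + 6/35))*2 = (-4 + 0*(53/105))*2 = (-4 + 0)*2 = -4*2 = -8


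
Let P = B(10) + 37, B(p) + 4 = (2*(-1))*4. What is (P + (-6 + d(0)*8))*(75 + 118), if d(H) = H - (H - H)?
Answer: 3667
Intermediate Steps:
B(p) = -12 (B(p) = -4 + (2*(-1))*4 = -4 - 2*4 = -4 - 8 = -12)
d(H) = H (d(H) = H - 1*0 = H + 0 = H)
P = 25 (P = -12 + 37 = 25)
(P + (-6 + d(0)*8))*(75 + 118) = (25 + (-6 + 0*8))*(75 + 118) = (25 + (-6 + 0))*193 = (25 - 6)*193 = 19*193 = 3667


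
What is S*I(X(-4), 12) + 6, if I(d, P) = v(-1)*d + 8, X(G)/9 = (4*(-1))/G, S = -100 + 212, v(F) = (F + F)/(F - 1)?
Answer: 1910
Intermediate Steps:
v(F) = 2*F/(-1 + F) (v(F) = (2*F)/(-1 + F) = 2*F/(-1 + F))
S = 112
X(G) = -36/G (X(G) = 9*((4*(-1))/G) = 9*(-4/G) = -36/G)
I(d, P) = 8 + d (I(d, P) = (2*(-1)/(-1 - 1))*d + 8 = (2*(-1)/(-2))*d + 8 = (2*(-1)*(-1/2))*d + 8 = 1*d + 8 = d + 8 = 8 + d)
S*I(X(-4), 12) + 6 = 112*(8 - 36/(-4)) + 6 = 112*(8 - 36*(-1/4)) + 6 = 112*(8 + 9) + 6 = 112*17 + 6 = 1904 + 6 = 1910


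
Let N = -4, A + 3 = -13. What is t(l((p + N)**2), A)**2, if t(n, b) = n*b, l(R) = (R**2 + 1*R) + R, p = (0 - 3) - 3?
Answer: 26634240000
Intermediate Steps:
A = -16 (A = -3 - 13 = -16)
p = -6 (p = -3 - 3 = -6)
l(R) = R**2 + 2*R (l(R) = (R**2 + R) + R = (R + R**2) + R = R**2 + 2*R)
t(n, b) = b*n
t(l((p + N)**2), A)**2 = (-16*(-6 - 4)**2*(2 + (-6 - 4)**2))**2 = (-16*(-10)**2*(2 + (-10)**2))**2 = (-1600*(2 + 100))**2 = (-1600*102)**2 = (-16*10200)**2 = (-163200)**2 = 26634240000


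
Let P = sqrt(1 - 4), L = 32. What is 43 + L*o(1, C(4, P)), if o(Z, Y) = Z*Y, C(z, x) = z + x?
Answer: 171 + 32*I*sqrt(3) ≈ 171.0 + 55.426*I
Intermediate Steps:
P = I*sqrt(3) (P = sqrt(-3) = I*sqrt(3) ≈ 1.732*I)
C(z, x) = x + z
o(Z, Y) = Y*Z
43 + L*o(1, C(4, P)) = 43 + 32*((I*sqrt(3) + 4)*1) = 43 + 32*((4 + I*sqrt(3))*1) = 43 + 32*(4 + I*sqrt(3)) = 43 + (128 + 32*I*sqrt(3)) = 171 + 32*I*sqrt(3)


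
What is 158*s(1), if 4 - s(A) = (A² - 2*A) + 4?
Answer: 158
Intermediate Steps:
s(A) = -A² + 2*A (s(A) = 4 - ((A² - 2*A) + 4) = 4 - (4 + A² - 2*A) = 4 + (-4 - A² + 2*A) = -A² + 2*A)
158*s(1) = 158*(1*(2 - 1*1)) = 158*(1*(2 - 1)) = 158*(1*1) = 158*1 = 158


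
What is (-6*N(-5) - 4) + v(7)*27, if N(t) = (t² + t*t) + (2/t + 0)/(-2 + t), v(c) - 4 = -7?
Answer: -13487/35 ≈ -385.34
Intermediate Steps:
v(c) = -3 (v(c) = 4 - 7 = -3)
N(t) = 2*t² + 2/(t*(-2 + t)) (N(t) = (t² + t²) + (2/t)/(-2 + t) = 2*t² + 2/(t*(-2 + t)))
(-6*N(-5) - 4) + v(7)*27 = (-12*(1 + (-5)⁴ - 2*(-5)³)/((-5)*(-2 - 5)) - 4) - 3*27 = (-12*(-1)*(1 + 625 - 2*(-125))/(5*(-7)) - 4) - 81 = (-12*(-1)*(-1)*(1 + 625 + 250)/(5*7) - 4) - 81 = (-12*(-1)*(-1)*876/(5*7) - 4) - 81 = (-6*1752/35 - 4) - 81 = (-10512/35 - 4) - 81 = -10652/35 - 81 = -13487/35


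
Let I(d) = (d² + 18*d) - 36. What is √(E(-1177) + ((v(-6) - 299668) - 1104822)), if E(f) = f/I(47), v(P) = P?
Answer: I*√12801087120419/3019 ≈ 1185.1*I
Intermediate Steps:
I(d) = -36 + d² + 18*d
E(f) = f/3019 (E(f) = f/(-36 + 47² + 18*47) = f/(-36 + 2209 + 846) = f/3019)
√(E(-1177) + ((v(-6) - 299668) - 1104822)) = √((1/3019)*(-1177) + ((-6 - 299668) - 1104822)) = √(-1177/3019 + (-299674 - 1104822)) = √(-1177/3019 - 1404496) = √(-4240174601/3019) = I*√12801087120419/3019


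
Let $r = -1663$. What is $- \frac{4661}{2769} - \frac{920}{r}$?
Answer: $- \frac{5203763}{4604847} \approx -1.1301$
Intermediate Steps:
$- \frac{4661}{2769} - \frac{920}{r} = - \frac{4661}{2769} - \frac{920}{-1663} = \left(-4661\right) \frac{1}{2769} - - \frac{920}{1663} = - \frac{4661}{2769} + \frac{920}{1663} = - \frac{5203763}{4604847}$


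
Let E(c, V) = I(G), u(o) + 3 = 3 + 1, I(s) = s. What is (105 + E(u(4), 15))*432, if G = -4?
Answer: 43632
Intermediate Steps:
u(o) = 1 (u(o) = -3 + (3 + 1) = -3 + 4 = 1)
E(c, V) = -4
(105 + E(u(4), 15))*432 = (105 - 4)*432 = 101*432 = 43632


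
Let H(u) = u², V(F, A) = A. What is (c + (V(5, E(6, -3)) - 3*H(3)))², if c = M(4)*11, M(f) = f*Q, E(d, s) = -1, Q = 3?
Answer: 10816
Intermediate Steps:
M(f) = 3*f (M(f) = f*3 = 3*f)
c = 132 (c = (3*4)*11 = 12*11 = 132)
(c + (V(5, E(6, -3)) - 3*H(3)))² = (132 + (-1 - 3*3²))² = (132 + (-1 - 3*9))² = (132 + (-1 - 27))² = (132 - 28)² = 104² = 10816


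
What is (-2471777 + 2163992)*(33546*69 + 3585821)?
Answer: -1816083853575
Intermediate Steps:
(-2471777 + 2163992)*(33546*69 + 3585821) = -307785*(2314674 + 3585821) = -307785*5900495 = -1816083853575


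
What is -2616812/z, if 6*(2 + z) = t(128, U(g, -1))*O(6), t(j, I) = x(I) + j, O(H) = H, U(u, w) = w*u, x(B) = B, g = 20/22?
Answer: -7196233/344 ≈ -20919.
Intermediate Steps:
g = 10/11 (g = 20*(1/22) = 10/11 ≈ 0.90909)
U(u, w) = u*w
t(j, I) = I + j
z = 1376/11 (z = -2 + (((10/11)*(-1) + 128)*6)/6 = -2 + ((-10/11 + 128)*6)/6 = -2 + ((1398/11)*6)/6 = -2 + (1/6)*(8388/11) = -2 + 1398/11 = 1376/11 ≈ 125.09)
-2616812/z = -2616812/1376/11 = -2616812*11/1376 = -7196233/344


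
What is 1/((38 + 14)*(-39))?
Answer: -1/2028 ≈ -0.00049310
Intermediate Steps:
1/((38 + 14)*(-39)) = 1/(52*(-39)) = 1/(-2028) = -1/2028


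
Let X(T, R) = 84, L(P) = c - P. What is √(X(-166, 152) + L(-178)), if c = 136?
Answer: √398 ≈ 19.950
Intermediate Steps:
L(P) = 136 - P
√(X(-166, 152) + L(-178)) = √(84 + (136 - 1*(-178))) = √(84 + (136 + 178)) = √(84 + 314) = √398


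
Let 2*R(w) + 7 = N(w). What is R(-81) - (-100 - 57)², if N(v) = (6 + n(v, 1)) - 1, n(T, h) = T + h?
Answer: -24690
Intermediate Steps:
N(v) = 6 + v (N(v) = (6 + (v + 1)) - 1 = (6 + (1 + v)) - 1 = (7 + v) - 1 = 6 + v)
R(w) = -½ + w/2 (R(w) = -7/2 + (6 + w)/2 = -7/2 + (3 + w/2) = -½ + w/2)
R(-81) - (-100 - 57)² = (-½ + (½)*(-81)) - (-100 - 57)² = (-½ - 81/2) - 1*(-157)² = -41 - 1*24649 = -41 - 24649 = -24690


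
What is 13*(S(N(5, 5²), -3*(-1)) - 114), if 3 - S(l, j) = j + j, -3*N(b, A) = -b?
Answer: -1521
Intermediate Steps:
N(b, A) = b/3 (N(b, A) = -(-1)*b/3 = b/3)
S(l, j) = 3 - 2*j (S(l, j) = 3 - (j + j) = 3 - 2*j)
13*(S(N(5, 5²), -3*(-1)) - 114) = 13*((3 - (-6)*(-1)) - 114) = 13*((3 - 2*3) - 114) = 13*((3 - 6) - 114) = 13*(-3 - 114) = 13*(-117) = -1521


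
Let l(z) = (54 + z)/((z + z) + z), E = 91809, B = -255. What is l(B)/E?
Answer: 67/23411295 ≈ 2.8619e-6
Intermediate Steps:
l(z) = (54 + z)/(3*z) (l(z) = (54 + z)/(2*z + z) = (54 + z)/((3*z)) = (54 + z)*(1/(3*z)) = (54 + z)/(3*z))
l(B)/E = ((1/3)*(54 - 255)/(-255))/91809 = ((1/3)*(-1/255)*(-201))*(1/91809) = (67/255)*(1/91809) = 67/23411295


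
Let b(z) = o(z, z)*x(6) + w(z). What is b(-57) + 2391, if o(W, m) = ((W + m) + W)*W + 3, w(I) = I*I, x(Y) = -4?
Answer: -33360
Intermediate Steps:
w(I) = I**2
o(W, m) = 3 + W*(m + 2*W) (o(W, m) = (m + 2*W)*W + 3 = W*(m + 2*W) + 3 = 3 + W*(m + 2*W))
b(z) = -12 - 11*z**2 (b(z) = (3 + 2*z**2 + z*z)*(-4) + z**2 = (3 + 2*z**2 + z**2)*(-4) + z**2 = (3 + 3*z**2)*(-4) + z**2 = (-12 - 12*z**2) + z**2 = -12 - 11*z**2)
b(-57) + 2391 = (-12 - 11*(-57)**2) + 2391 = (-12 - 11*3249) + 2391 = (-12 - 35739) + 2391 = -35751 + 2391 = -33360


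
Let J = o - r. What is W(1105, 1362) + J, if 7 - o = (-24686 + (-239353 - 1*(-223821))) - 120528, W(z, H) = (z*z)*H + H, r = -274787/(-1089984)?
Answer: 1812859388404573/1089984 ≈ 1.6632e+9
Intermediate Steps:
r = 274787/1089984 (r = -274787*(-1/1089984) = 274787/1089984 ≈ 0.25210)
W(z, H) = H + H*z**2 (W(z, H) = z**2*H + H = H*z**2 + H = H + H*z**2)
o = 160753 (o = 7 - ((-24686 + (-239353 - 1*(-223821))) - 120528) = 7 - ((-24686 + (-239353 + 223821)) - 120528) = 7 - ((-24686 - 15532) - 120528) = 7 - (-40218 - 120528) = 7 - 1*(-160746) = 7 + 160746 = 160753)
J = 175217923165/1089984 (J = 160753 - 1*274787/1089984 = 160753 - 274787/1089984 = 175217923165/1089984 ≈ 1.6075e+5)
W(1105, 1362) + J = 1362*(1 + 1105**2) + 175217923165/1089984 = 1362*(1 + 1221025) + 175217923165/1089984 = 1362*1221026 + 175217923165/1089984 = 1663037412 + 175217923165/1089984 = 1812859388404573/1089984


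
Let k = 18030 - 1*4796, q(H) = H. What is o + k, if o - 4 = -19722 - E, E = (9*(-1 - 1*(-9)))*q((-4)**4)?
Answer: -24916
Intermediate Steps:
E = 18432 (E = (9*(-1 - 1*(-9)))*(-4)**4 = (9*(-1 + 9))*256 = (9*8)*256 = 72*256 = 18432)
k = 13234 (k = 18030 - 4796 = 13234)
o = -38150 (o = 4 + (-19722 - 1*18432) = 4 + (-19722 - 18432) = 4 - 38154 = -38150)
o + k = -38150 + 13234 = -24916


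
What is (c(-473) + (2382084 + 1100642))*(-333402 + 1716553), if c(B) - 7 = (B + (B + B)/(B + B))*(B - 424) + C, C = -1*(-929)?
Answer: 5404034581946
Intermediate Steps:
C = 929
c(B) = 936 + (1 + B)*(-424 + B) (c(B) = 7 + ((B + (B + B)/(B + B))*(B - 424) + 929) = 7 + ((B + (2*B)/((2*B)))*(-424 + B) + 929) = 7 + ((B + (2*B)*(1/(2*B)))*(-424 + B) + 929) = 7 + ((B + 1)*(-424 + B) + 929) = 7 + ((1 + B)*(-424 + B) + 929) = 7 + (929 + (1 + B)*(-424 + B)) = 936 + (1 + B)*(-424 + B))
(c(-473) + (2382084 + 1100642))*(-333402 + 1716553) = ((512 + (-473)² - 423*(-473)) + (2382084 + 1100642))*(-333402 + 1716553) = ((512 + 223729 + 200079) + 3482726)*1383151 = (424320 + 3482726)*1383151 = 3907046*1383151 = 5404034581946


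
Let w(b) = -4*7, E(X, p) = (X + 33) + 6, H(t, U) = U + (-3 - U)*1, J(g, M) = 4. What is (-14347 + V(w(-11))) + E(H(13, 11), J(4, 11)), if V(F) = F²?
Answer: -13527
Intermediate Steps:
H(t, U) = -3 (H(t, U) = U + (-3 - U) = -3)
E(X, p) = 39 + X (E(X, p) = (33 + X) + 6 = 39 + X)
w(b) = -28
(-14347 + V(w(-11))) + E(H(13, 11), J(4, 11)) = (-14347 + (-28)²) + (39 - 3) = (-14347 + 784) + 36 = -13563 + 36 = -13527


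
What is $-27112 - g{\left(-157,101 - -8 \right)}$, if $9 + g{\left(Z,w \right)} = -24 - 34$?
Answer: $-27045$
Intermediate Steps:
$g{\left(Z,w \right)} = -67$ ($g{\left(Z,w \right)} = -9 - 58 = -67$)
$-27112 - g{\left(-157,101 - -8 \right)} = -27112 - -67 = -27112 + 67 = -27045$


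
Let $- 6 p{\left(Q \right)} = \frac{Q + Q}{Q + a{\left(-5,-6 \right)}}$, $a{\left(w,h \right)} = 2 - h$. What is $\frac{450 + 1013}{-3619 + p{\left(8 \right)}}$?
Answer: $- \frac{8778}{21715} \approx -0.40424$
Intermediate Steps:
$p{\left(Q \right)} = - \frac{Q}{3 \left(8 + Q\right)}$ ($p{\left(Q \right)} = - \frac{\left(Q + Q\right) \frac{1}{Q + \left(2 - -6\right)}}{6} = - \frac{2 Q \frac{1}{Q + \left(2 + 6\right)}}{6} = - \frac{2 Q \frac{1}{Q + 8}}{6} = - \frac{2 Q \frac{1}{8 + Q}}{6} = - \frac{Q}{3 \left(8 + Q\right)}$)
$\frac{450 + 1013}{-3619 + p{\left(8 \right)}} = \frac{450 + 1013}{-3619 - \frac{8}{24 + 3 \cdot 8}} = \frac{1463}{-3619 - \frac{8}{24 + 24}} = \frac{1463}{-3619 - \frac{8}{48}} = \frac{1463}{-3619 - 8 \cdot \frac{1}{48}} = \frac{1463}{-3619 - \frac{1}{6}} = \frac{1463}{- \frac{21715}{6}} = 1463 \left(- \frac{6}{21715}\right) = - \frac{8778}{21715}$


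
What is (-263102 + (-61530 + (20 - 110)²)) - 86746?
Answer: -403278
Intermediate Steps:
(-263102 + (-61530 + (20 - 110)²)) - 86746 = (-263102 + (-61530 + (-90)²)) - 86746 = (-263102 + (-61530 + 8100)) - 86746 = (-263102 - 53430) - 86746 = -316532 - 86746 = -403278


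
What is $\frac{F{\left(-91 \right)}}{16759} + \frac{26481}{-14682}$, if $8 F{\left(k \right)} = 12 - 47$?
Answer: $- \frac{591812417}{328074184} \approx -1.8039$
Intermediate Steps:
$F{\left(k \right)} = - \frac{35}{8}$ ($F{\left(k \right)} = \frac{12 - 47}{8} = \frac{1}{8} \left(-35\right) = - \frac{35}{8}$)
$\frac{F{\left(-91 \right)}}{16759} + \frac{26481}{-14682} = - \frac{35}{8 \cdot 16759} + \frac{26481}{-14682} = \left(- \frac{35}{8}\right) \frac{1}{16759} + 26481 \left(- \frac{1}{14682}\right) = - \frac{35}{134072} - \frac{8827}{4894} = - \frac{591812417}{328074184}$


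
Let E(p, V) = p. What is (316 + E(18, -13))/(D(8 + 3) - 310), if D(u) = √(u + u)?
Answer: -51770/48039 - 167*√22/48039 ≈ -1.0940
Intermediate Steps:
D(u) = √2*√u (D(u) = √(2*u) = √2*√u)
(316 + E(18, -13))/(D(8 + 3) - 310) = (316 + 18)/(√2*√(8 + 3) - 310) = 334/(√2*√11 - 310) = 334/(√22 - 310) = 334/(-310 + √22)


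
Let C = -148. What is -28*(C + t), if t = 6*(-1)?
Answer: 4312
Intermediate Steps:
t = -6
-28*(C + t) = -28*(-148 - 6) = -28*(-154) = 4312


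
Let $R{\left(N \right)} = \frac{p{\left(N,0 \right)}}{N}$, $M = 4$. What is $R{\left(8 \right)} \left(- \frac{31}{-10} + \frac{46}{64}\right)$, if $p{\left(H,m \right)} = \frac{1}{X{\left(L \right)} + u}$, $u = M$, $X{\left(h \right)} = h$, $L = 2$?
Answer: $\frac{611}{7680} \approx 0.079557$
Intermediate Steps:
$u = 4$
$p{\left(H,m \right)} = \frac{1}{6}$ ($p{\left(H,m \right)} = \frac{1}{2 + 4} = \frac{1}{6}$)
$R{\left(N \right)} = \frac{1}{6 N}$
$R{\left(8 \right)} \left(- \frac{31}{-10} + \frac{46}{64}\right) = \frac{1}{6 \cdot 8} \left(- \frac{31}{-10} + \frac{46}{64}\right) = \frac{1}{6} \cdot \frac{1}{8} \left(\left(-31\right) \left(- \frac{1}{10}\right) + 46 \cdot \frac{1}{64}\right) = \frac{\frac{31}{10} + \frac{23}{32}}{48} = \frac{1}{48} \cdot \frac{611}{160} = \frac{611}{7680}$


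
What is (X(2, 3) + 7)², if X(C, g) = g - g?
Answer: 49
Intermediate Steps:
X(C, g) = 0
(X(2, 3) + 7)² = (0 + 7)² = 7² = 49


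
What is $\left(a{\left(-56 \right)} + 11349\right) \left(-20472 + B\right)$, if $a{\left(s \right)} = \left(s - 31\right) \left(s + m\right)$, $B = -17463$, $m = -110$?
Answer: $-978381585$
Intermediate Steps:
$a{\left(s \right)} = \left(-110 + s\right) \left(-31 + s\right)$ ($a{\left(s \right)} = \left(s - 31\right) \left(s - 110\right) = \left(-31 + s\right) \left(-110 + s\right) = \left(-110 + s\right) \left(-31 + s\right)$)
$\left(a{\left(-56 \right)} + 11349\right) \left(-20472 + B\right) = \left(\left(3410 + \left(-56\right)^{2} - -7896\right) + 11349\right) \left(-20472 - 17463\right) = \left(\left(3410 + 3136 + 7896\right) + 11349\right) \left(-37935\right) = \left(14442 + 11349\right) \left(-37935\right) = 25791 \left(-37935\right) = -978381585$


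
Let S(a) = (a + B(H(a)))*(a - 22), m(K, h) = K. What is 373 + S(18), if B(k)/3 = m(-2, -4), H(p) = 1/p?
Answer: 325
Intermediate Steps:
B(k) = -6 (B(k) = 3*(-2) = -6)
S(a) = (-22 + a)*(-6 + a) (S(a) = (a - 6)*(a - 22) = (-6 + a)*(-22 + a) = (-22 + a)*(-6 + a))
373 + S(18) = 373 + (132 + 18**2 - 28*18) = 373 + (132 + 324 - 504) = 373 - 48 = 325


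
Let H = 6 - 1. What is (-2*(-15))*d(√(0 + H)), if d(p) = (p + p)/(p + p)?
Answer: 30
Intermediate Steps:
H = 5
d(p) = 1 (d(p) = (2*p)/((2*p)) = (2*p)*(1/(2*p)) = 1)
(-2*(-15))*d(√(0 + H)) = -2*(-15)*1 = 30*1 = 30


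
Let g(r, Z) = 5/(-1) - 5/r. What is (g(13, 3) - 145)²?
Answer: 3822025/169 ≈ 22616.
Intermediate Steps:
g(r, Z) = -5 - 5/r (g(r, Z) = 5*(-1) - 5/r = -5 - 5/r)
(g(13, 3) - 145)² = ((-5 - 5/13) - 145)² = (-70/13 - 145)² = (-1955/13)² = 3822025/169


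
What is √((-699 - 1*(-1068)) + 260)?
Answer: √629 ≈ 25.080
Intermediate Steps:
√((-699 - 1*(-1068)) + 260) = √((-699 + 1068) + 260) = √(369 + 260) = √629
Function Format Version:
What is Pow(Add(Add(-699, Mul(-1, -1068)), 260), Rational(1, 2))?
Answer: Pow(629, Rational(1, 2)) ≈ 25.080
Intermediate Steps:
Pow(Add(Add(-699, Mul(-1, -1068)), 260), Rational(1, 2)) = Pow(Add(Add(-699, 1068), 260), Rational(1, 2)) = Pow(Add(369, 260), Rational(1, 2)) = Pow(629, Rational(1, 2))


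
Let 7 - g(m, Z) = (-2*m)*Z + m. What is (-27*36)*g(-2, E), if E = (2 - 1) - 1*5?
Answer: -24300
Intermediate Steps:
E = -4 (E = 1 - 5 = -4)
g(m, Z) = 7 - m + 2*Z*m (g(m, Z) = 7 - ((-2*m)*Z + m) = 7 - (-2*Z*m + m) = 7 - (m - 2*Z*m) = 7 + (-m + 2*Z*m) = 7 - m + 2*Z*m)
(-27*36)*g(-2, E) = (-27*36)*(7 - 1*(-2) + 2*(-4)*(-2)) = -972*(7 + 2 + 16) = -972*25 = -24300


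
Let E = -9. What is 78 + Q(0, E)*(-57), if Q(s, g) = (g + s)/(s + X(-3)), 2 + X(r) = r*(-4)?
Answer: 1293/10 ≈ 129.30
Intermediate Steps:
X(r) = -2 - 4*r (X(r) = -2 + r*(-4) = -2 - 4*r)
Q(s, g) = (g + s)/(10 + s) (Q(s, g) = (g + s)/(s + (-2 - 4*(-3))) = (g + s)/(s + (-2 + 12)) = (g + s)/(s + 10) = (g + s)/(10 + s))
78 + Q(0, E)*(-57) = 78 + ((-9 + 0)/(10 + 0))*(-57) = 78 + (-9/10)*(-57) = 78 + ((1/10)*(-9))*(-57) = 78 - 9/10*(-57) = 78 + 513/10 = 1293/10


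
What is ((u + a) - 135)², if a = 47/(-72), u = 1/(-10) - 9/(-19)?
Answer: 856196745481/46785600 ≈ 18300.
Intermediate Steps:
u = 71/190 (u = 1*(-⅒) - 9*(-1/19) = -⅒ + 9/19 = 71/190 ≈ 0.37368)
a = -47/72 (a = 47*(-1/72) = -47/72 ≈ -0.65278)
((u + a) - 135)² = ((71/190 - 47/72) - 135)² = (-1909/6840 - 135)² = (-925309/6840)² = 856196745481/46785600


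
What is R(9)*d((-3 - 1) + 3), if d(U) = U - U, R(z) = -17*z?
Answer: 0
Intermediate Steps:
d(U) = 0
R(9)*d((-3 - 1) + 3) = -17*9*0 = -153*0 = 0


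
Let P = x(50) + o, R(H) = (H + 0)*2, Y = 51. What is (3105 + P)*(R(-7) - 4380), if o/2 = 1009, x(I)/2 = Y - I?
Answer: -22519250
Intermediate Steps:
x(I) = 102 - 2*I (x(I) = 2*(51 - I) = 102 - 2*I)
o = 2018 (o = 2*1009 = 2018)
R(H) = 2*H (R(H) = H*2 = 2*H)
P = 2020 (P = (102 - 2*50) + 2018 = (102 - 100) + 2018 = 2 + 2018 = 2020)
(3105 + P)*(R(-7) - 4380) = (3105 + 2020)*(2*(-7) - 4380) = 5125*(-14 - 4380) = 5125*(-4394) = -22519250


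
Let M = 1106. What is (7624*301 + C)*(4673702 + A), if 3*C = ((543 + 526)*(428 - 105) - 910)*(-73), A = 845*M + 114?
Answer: -34127120413638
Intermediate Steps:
A = 934684 (A = 845*1106 + 114 = 934570 + 114 = 934684)
C = -25139521/3 (C = (((543 + 526)*(428 - 105) - 910)*(-73))/3 = ((1069*323 - 910)*(-73))/3 = ((345287 - 910)*(-73))/3 = (344377*(-73))/3 = (⅓)*(-25139521) = -25139521/3 ≈ -8.3798e+6)
(7624*301 + C)*(4673702 + A) = (7624*301 - 25139521/3)*(4673702 + 934684) = (2294824 - 25139521/3)*5608386 = -18255049/3*5608386 = -34127120413638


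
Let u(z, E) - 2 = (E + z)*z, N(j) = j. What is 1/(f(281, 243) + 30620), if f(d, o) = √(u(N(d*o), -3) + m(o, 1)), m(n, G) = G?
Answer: -30620/3724778843 + √4662363243/3724778843 ≈ 1.0111e-5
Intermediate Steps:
u(z, E) = 2 + z*(E + z) (u(z, E) = 2 + (E + z)*z = 2 + z*(E + z))
f(d, o) = √(3 + d²*o² - 3*d*o) (f(d, o) = √((2 + (d*o)² - 3*d*o) + 1) = √((2 + d²*o² - 3*d*o) + 1) = √(3 + d²*o² - 3*d*o))
1/(f(281, 243) + 30620) = 1/(√(3 + 281²*243² - 3*281*243) + 30620) = 1/(√(3 + 78961*59049 - 204849) + 30620) = 1/(√(3 + 4662568089 - 204849) + 30620) = 1/(√4662363243 + 30620) = 1/(30620 + √4662363243)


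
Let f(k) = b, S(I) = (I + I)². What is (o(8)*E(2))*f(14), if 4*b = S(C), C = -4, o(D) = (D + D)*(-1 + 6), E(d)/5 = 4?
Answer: 25600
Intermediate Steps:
E(d) = 20 (E(d) = 5*4 = 20)
o(D) = 10*D (o(D) = (2*D)*5 = 10*D)
S(I) = 4*I² (S(I) = (2*I)² = 4*I²)
b = 16 (b = (4*(-4)²)/4 = (4*16)/4 = (¼)*64 = 16)
f(k) = 16
(o(8)*E(2))*f(14) = ((10*8)*20)*16 = (80*20)*16 = 1600*16 = 25600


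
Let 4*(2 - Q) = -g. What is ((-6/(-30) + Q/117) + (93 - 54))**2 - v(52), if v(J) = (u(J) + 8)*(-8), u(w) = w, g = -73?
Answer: 64986961/32400 ≈ 2005.8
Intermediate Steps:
Q = -65/4 (Q = 2 - (-1)*(-73)/4 = 2 - 1/4*73 = 2 - 73/4 = -65/4 ≈ -16.250)
v(J) = -64 - 8*J (v(J) = (J + 8)*(-8) = (8 + J)*(-8) = -64 - 8*J)
((-6/(-30) + Q/117) + (93 - 54))**2 - v(52) = ((-6/(-30) - 65/4/117) + (93 - 54))**2 - (-64 - 8*52) = ((-6*(-1/30) - 65/4*1/117) + 39)**2 - (-64 - 416) = ((1/5 - 5/36) + 39)**2 - 1*(-480) = (11/180 + 39)**2 + 480 = (7031/180)**2 + 480 = 49434961/32400 + 480 = 64986961/32400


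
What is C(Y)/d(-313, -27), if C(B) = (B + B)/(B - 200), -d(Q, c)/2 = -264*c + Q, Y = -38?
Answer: -19/810985 ≈ -2.3428e-5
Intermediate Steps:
d(Q, c) = -2*Q + 528*c (d(Q, c) = -2*(-264*c + Q) = -2*(Q - 264*c) = -2*Q + 528*c)
C(B) = 2*B/(-200 + B) (C(B) = (2*B)/(-200 + B) = 2*B/(-200 + B))
C(Y)/d(-313, -27) = (2*(-38)/(-200 - 38))/(-2*(-313) + 528*(-27)) = (2*(-38)/(-238))/(626 - 14256) = (2*(-38)*(-1/238))/(-13630) = (38/119)*(-1/13630) = -19/810985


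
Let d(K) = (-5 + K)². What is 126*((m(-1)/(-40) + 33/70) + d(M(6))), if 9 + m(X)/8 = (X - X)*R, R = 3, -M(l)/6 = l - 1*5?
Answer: 77661/5 ≈ 15532.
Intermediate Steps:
M(l) = 30 - 6*l (M(l) = -6*(l - 1*5) = -6*(l - 5) = -6*(-5 + l) = 30 - 6*l)
m(X) = -72 (m(X) = -72 + 8*((X - X)*3) = -72 + 8*(0*3) = -72 + 8*0 = -72 + 0 = -72)
126*((m(-1)/(-40) + 33/70) + d(M(6))) = 126*((-72/(-40) + 33/70) + (-5 + (30 - 6*6))²) = 126*((-72*(-1/40) + 33*(1/70)) + (-5 + (30 - 36))²) = 126*((9/5 + 33/70) + (-5 - 6)²) = 126*(159/70 + (-11)²) = 126*(159/70 + 121) = 126*(8629/70) = 77661/5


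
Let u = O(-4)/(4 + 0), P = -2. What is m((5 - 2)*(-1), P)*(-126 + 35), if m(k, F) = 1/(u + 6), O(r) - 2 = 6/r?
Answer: -104/7 ≈ -14.857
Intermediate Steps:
O(r) = 2 + 6/r
u = 1/8 (u = (2 + 6/(-4))/(4 + 0) = (2 + 6*(-1/4))/4 = (2 - 3/2)/4 = (1/4)*(1/2) = 1/8 ≈ 0.12500)
m(k, F) = 8/49 (m(k, F) = 1/(1/8 + 6) = 1/(49/8) = 8/49)
m((5 - 2)*(-1), P)*(-126 + 35) = 8*(-126 + 35)/49 = (8/49)*(-91) = -104/7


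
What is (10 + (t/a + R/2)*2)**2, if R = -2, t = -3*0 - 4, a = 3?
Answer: 256/9 ≈ 28.444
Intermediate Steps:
t = -4 (t = 0 - 4 = -4)
(10 + (t/a + R/2)*2)**2 = (10 + (-4/3 - 2/2)*2)**2 = (10 + (-4*1/3 - 2*1/2)*2)**2 = (10 + (-4/3 - 1)*2)**2 = (10 - 7/3*2)**2 = (10 - 14/3)**2 = (16/3)**2 = 256/9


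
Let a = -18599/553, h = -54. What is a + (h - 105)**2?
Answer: 1994542/79 ≈ 25247.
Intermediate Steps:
a = -2657/79 (a = -18599*1/553 = -2657/79 ≈ -33.633)
a + (h - 105)**2 = -2657/79 + (-54 - 105)**2 = -2657/79 + (-159)**2 = -2657/79 + 25281 = 1994542/79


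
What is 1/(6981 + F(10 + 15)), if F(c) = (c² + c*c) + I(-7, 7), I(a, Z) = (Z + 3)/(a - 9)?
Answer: 8/65843 ≈ 0.00012150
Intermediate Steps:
I(a, Z) = (3 + Z)/(-9 + a)
F(c) = -5/8 + 2*c² (F(c) = (c² + c*c) + (3 + 7)/(-9 - 7) = (c² + c²) + 10/(-16) = 2*c² - 1/16*10 = 2*c² - 5/8 = -5/8 + 2*c²)
1/(6981 + F(10 + 15)) = 1/(6981 + (-5/8 + 2*(10 + 15)²)) = 1/(6981 + (-5/8 + 2*25²)) = 1/(6981 + (-5/8 + 2*625)) = 1/(6981 + (-5/8 + 1250)) = 1/(6981 + 9995/8) = 1/(65843/8) = 8/65843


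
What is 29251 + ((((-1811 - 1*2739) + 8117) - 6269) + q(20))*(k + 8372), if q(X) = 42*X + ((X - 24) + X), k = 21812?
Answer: -55690413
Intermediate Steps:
q(X) = -24 + 44*X (q(X) = 42*X + ((-24 + X) + X) = 42*X + (-24 + 2*X) = -24 + 44*X)
29251 + ((((-1811 - 1*2739) + 8117) - 6269) + q(20))*(k + 8372) = 29251 + ((((-1811 - 1*2739) + 8117) - 6269) + (-24 + 44*20))*(21812 + 8372) = 29251 + ((((-1811 - 2739) + 8117) - 6269) + (-24 + 880))*30184 = 29251 + (((-4550 + 8117) - 6269) + 856)*30184 = 29251 + ((3567 - 6269) + 856)*30184 = 29251 + (-2702 + 856)*30184 = 29251 - 1846*30184 = 29251 - 55719664 = -55690413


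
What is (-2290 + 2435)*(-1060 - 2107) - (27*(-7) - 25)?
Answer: -459001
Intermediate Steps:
(-2290 + 2435)*(-1060 - 2107) - (27*(-7) - 25) = 145*(-3167) - (-189 - 25) = -459215 - 1*(-214) = -459215 + 214 = -459001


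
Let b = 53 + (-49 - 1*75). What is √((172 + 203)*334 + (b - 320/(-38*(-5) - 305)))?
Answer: 3*√7357907/23 ≈ 353.81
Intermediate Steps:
b = -71 (b = 53 + (-49 - 75) = 53 - 124 = -71)
√((172 + 203)*334 + (b - 320/(-38*(-5) - 305))) = √((172 + 203)*334 + (-71 - 320/(-38*(-5) - 305))) = √(375*334 + (-71 - 320/(190 - 305))) = √(125250 + (-71 - 320/(-115))) = √(125250 + (-71 - 320*(-1/115))) = √(125250 + (-71 + 64/23)) = √(125250 - 1569/23) = √(2879181/23) = 3*√7357907/23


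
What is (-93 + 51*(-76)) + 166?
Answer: -3803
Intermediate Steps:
(-93 + 51*(-76)) + 166 = (-93 - 3876) + 166 = -3969 + 166 = -3803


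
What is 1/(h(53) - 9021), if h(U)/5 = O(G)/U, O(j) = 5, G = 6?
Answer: -53/478088 ≈ -0.00011086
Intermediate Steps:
h(U) = 25/U (h(U) = 5*(5/U) = 25/U)
1/(h(53) - 9021) = 1/(25/53 - 9021) = 1/(-478088/53) = -53/478088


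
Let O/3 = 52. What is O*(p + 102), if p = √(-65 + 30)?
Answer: 15912 + 156*I*√35 ≈ 15912.0 + 922.91*I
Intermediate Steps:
p = I*√35 (p = √(-35) = I*√35 ≈ 5.9161*I)
O = 156 (O = 3*52 = 156)
O*(p + 102) = 156*(I*√35 + 102) = 156*(102 + I*√35) = 15912 + 156*I*√35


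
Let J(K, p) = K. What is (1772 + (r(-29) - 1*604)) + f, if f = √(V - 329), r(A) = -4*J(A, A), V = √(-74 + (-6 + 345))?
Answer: 1284 + √(-329 + √265) ≈ 1284.0 + 17.684*I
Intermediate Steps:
V = √265 (V = √(-74 + 339) = √265 ≈ 16.279)
r(A) = -4*A
f = √(-329 + √265) (f = √(√265 - 329) = √(-329 + √265) ≈ 17.684*I)
(1772 + (r(-29) - 1*604)) + f = (1772 + (-4*(-29) - 1*604)) + √(-329 + √265) = (1772 + (116 - 604)) + √(-329 + √265) = (1772 - 488) + √(-329 + √265) = 1284 + √(-329 + √265)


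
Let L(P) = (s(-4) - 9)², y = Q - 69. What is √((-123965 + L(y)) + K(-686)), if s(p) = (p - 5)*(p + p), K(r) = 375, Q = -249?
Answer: I*√119621 ≈ 345.86*I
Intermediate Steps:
y = -318 (y = -249 - 69 = -318)
s(p) = 2*p*(-5 + p) (s(p) = (-5 + p)*(2*p) = 2*p*(-5 + p))
L(P) = 3969 (L(P) = (2*(-4)*(-5 - 4) - 9)² = (2*(-4)*(-9) - 9)² = (72 - 9)² = 63² = 3969)
√((-123965 + L(y)) + K(-686)) = √((-123965 + 3969) + 375) = √(-119996 + 375) = √(-119621) = I*√119621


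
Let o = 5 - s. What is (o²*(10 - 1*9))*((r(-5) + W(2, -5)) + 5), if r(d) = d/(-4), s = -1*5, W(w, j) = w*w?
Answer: 1025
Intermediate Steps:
W(w, j) = w²
s = -5
o = 10 (o = 5 - 1*(-5) = 5 + 5 = 10)
r(d) = -d/4 (r(d) = d*(-¼) = -d/4)
(o²*(10 - 1*9))*((r(-5) + W(2, -5)) + 5) = (10²*(10 - 1*9))*((-¼*(-5) + 2²) + 5) = (100*(10 - 9))*((5/4 + 4) + 5) = (100*1)*(21/4 + 5) = 100*(41/4) = 1025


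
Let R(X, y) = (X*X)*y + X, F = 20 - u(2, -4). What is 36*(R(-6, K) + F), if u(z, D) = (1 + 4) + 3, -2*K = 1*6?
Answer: -3672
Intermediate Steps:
K = -3 (K = -6/2 = -½*6 = -3)
u(z, D) = 8 (u(z, D) = 5 + 3 = 8)
F = 12 (F = 20 - 1*8 = 20 - 8 = 12)
R(X, y) = X + y*X² (R(X, y) = X²*y + X = y*X² + X = X + y*X²)
36*(R(-6, K) + F) = 36*(-6*(1 - 6*(-3)) + 12) = 36*(-6*(1 + 18) + 12) = 36*(-6*19 + 12) = 36*(-114 + 12) = 36*(-102) = -3672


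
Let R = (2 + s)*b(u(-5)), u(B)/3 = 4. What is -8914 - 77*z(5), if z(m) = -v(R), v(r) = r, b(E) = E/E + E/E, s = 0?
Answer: -8606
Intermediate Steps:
u(B) = 12 (u(B) = 3*4 = 12)
b(E) = 2 (b(E) = 1 + 1 = 2)
R = 4 (R = (2 + 0)*2 = 2*2 = 4)
z(m) = -4 (z(m) = -1*4 = -4)
-8914 - 77*z(5) = -8914 - 77*(-4) = -8914 + 308 = -8606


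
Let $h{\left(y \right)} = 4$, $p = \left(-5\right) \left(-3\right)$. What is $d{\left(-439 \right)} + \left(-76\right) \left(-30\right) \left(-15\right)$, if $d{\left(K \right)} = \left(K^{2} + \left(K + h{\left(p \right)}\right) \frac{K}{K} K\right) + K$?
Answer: $349047$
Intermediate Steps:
$p = 15$
$d{\left(K \right)} = K + K^{2} + K \left(4 + K\right)$ ($d{\left(K \right)} = \left(K^{2} + \left(K + 4\right) \frac{K}{K} K\right) + K = \left(K^{2} + \left(4 + K\right) 1 K\right) + K = \left(K^{2} + \left(4 + K\right) K\right) + K = \left(K^{2} + K \left(4 + K\right)\right) + K = K + K^{2} + K \left(4 + K\right)$)
$d{\left(-439 \right)} + \left(-76\right) \left(-30\right) \left(-15\right) = - 439 \left(5 + 2 \left(-439\right)\right) + \left(-76\right) \left(-30\right) \left(-15\right) = - 439 \left(5 - 878\right) + 2280 \left(-15\right) = \left(-439\right) \left(-873\right) - 34200 = 383247 - 34200 = 349047$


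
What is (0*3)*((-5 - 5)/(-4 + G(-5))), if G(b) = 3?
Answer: 0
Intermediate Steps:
(0*3)*((-5 - 5)/(-4 + G(-5))) = (0*3)*((-5 - 5)/(-4 + 3)) = 0*(-10/(-1)) = 0*(-10*(-1)) = 0*10 = 0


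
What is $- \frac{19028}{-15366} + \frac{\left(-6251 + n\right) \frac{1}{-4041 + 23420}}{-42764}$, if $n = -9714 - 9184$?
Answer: $\frac{7884669131551}{6367083080748} \approx 1.2383$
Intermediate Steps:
$n = -18898$
$- \frac{19028}{-15366} + \frac{\left(-6251 + n\right) \frac{1}{-4041 + 23420}}{-42764} = - \frac{19028}{-15366} + \frac{\left(-6251 - 18898\right) \frac{1}{-4041 + 23420}}{-42764} = \left(-19028\right) \left(- \frac{1}{15366}\right) + - \frac{25149}{19379} \left(- \frac{1}{42764}\right) = \frac{9514}{7683} + \left(-25149\right) \frac{1}{19379} \left(- \frac{1}{42764}\right) = \frac{9514}{7683} - - \frac{25149}{828723556} = \frac{9514}{7683} + \frac{25149}{828723556} = \frac{7884669131551}{6367083080748}$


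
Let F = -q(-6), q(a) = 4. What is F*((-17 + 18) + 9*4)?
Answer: -148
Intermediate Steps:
F = -4 (F = -1*4 = -4)
F*((-17 + 18) + 9*4) = -4*((-17 + 18) + 9*4) = -4*(1 + 36) = -4*37 = -148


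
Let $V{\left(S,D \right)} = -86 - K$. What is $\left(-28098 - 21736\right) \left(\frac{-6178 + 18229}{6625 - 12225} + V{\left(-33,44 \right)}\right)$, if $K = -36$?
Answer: $\frac{7277034767}{2800} \approx 2.5989 \cdot 10^{6}$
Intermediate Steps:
$V{\left(S,D \right)} = -50$ ($V{\left(S,D \right)} = -86 - -36 = -86 + 36 = -50$)
$\left(-28098 - 21736\right) \left(\frac{-6178 + 18229}{6625 - 12225} + V{\left(-33,44 \right)}\right) = \left(-28098 - 21736\right) \left(\frac{-6178 + 18229}{6625 - 12225} - 50\right) = \left(-28098 - 21736\right) \left(\frac{12051}{-5600} - 50\right) = \left(-28098 - 21736\right) \left(12051 \left(- \frac{1}{5600}\right) - 50\right) = - 49834 \left(- \frac{12051}{5600} - 50\right) = \left(-49834\right) \left(- \frac{292051}{5600}\right) = \frac{7277034767}{2800}$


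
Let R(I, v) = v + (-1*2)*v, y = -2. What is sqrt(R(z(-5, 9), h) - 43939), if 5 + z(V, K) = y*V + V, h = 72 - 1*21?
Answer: I*sqrt(43990) ≈ 209.74*I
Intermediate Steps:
h = 51 (h = 72 - 21 = 51)
z(V, K) = -5 - V (z(V, K) = -5 + (-2*V + V) = -5 - V)
R(I, v) = -v (R(I, v) = v - 2*v = -v)
sqrt(R(z(-5, 9), h) - 43939) = sqrt(-1*51 - 43939) = sqrt(-51 - 43939) = sqrt(-43990) = I*sqrt(43990)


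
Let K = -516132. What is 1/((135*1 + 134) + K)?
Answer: -1/515863 ≈ -1.9385e-6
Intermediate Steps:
1/((135*1 + 134) + K) = 1/((135*1 + 134) - 516132) = 1/((135 + 134) - 516132) = 1/(269 - 516132) = 1/(-515863) = -1/515863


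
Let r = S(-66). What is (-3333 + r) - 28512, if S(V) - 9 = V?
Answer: -31902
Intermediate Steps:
S(V) = 9 + V
r = -57 (r = 9 - 66 = -57)
(-3333 + r) - 28512 = (-3333 - 57) - 28512 = -3390 - 28512 = -31902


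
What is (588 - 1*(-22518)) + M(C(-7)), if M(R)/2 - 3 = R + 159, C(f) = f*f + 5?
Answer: 23538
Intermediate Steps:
C(f) = 5 + f² (C(f) = f² + 5 = 5 + f²)
M(R) = 324 + 2*R (M(R) = 6 + 2*(R + 159) = 6 + 2*(159 + R) = 6 + (318 + 2*R) = 324 + 2*R)
(588 - 1*(-22518)) + M(C(-7)) = (588 - 1*(-22518)) + (324 + 2*(5 + (-7)²)) = (588 + 22518) + (324 + 2*(5 + 49)) = 23106 + (324 + 2*54) = 23106 + (324 + 108) = 23106 + 432 = 23538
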